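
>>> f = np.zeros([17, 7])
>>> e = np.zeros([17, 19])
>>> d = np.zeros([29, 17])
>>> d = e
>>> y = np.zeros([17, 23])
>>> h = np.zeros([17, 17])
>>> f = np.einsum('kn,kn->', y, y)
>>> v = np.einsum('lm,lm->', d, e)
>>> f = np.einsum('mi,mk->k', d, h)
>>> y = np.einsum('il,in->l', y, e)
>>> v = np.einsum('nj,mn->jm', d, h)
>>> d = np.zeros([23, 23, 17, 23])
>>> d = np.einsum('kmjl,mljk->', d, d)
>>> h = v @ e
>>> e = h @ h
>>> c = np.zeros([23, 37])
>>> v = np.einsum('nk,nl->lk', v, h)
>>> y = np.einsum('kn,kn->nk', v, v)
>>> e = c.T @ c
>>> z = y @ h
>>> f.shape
(17,)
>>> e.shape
(37, 37)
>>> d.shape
()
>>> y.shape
(17, 19)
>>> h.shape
(19, 19)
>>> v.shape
(19, 17)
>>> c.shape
(23, 37)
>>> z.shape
(17, 19)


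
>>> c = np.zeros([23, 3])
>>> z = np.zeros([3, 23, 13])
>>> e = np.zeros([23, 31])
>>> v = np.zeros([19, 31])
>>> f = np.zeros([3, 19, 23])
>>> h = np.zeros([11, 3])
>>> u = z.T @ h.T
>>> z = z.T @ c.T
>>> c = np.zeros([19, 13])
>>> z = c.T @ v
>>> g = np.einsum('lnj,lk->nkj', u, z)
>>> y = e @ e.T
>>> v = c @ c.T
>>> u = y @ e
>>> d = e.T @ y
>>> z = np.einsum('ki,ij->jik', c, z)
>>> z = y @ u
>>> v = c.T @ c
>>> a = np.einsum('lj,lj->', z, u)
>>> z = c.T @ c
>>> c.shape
(19, 13)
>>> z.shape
(13, 13)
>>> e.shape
(23, 31)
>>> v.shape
(13, 13)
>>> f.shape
(3, 19, 23)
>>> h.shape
(11, 3)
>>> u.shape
(23, 31)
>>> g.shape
(23, 31, 11)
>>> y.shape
(23, 23)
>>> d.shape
(31, 23)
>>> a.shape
()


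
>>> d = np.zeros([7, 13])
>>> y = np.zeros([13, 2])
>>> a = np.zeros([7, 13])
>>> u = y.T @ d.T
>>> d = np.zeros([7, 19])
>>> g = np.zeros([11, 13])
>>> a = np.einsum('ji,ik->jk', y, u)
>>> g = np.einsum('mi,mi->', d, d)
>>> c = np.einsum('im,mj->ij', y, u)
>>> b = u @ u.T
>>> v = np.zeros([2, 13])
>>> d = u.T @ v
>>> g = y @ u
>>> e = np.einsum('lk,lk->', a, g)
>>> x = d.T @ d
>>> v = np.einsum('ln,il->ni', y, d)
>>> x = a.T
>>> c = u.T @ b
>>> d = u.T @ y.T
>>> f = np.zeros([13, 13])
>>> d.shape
(7, 13)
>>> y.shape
(13, 2)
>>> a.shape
(13, 7)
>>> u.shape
(2, 7)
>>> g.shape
(13, 7)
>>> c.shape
(7, 2)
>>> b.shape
(2, 2)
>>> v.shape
(2, 7)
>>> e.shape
()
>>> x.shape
(7, 13)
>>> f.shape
(13, 13)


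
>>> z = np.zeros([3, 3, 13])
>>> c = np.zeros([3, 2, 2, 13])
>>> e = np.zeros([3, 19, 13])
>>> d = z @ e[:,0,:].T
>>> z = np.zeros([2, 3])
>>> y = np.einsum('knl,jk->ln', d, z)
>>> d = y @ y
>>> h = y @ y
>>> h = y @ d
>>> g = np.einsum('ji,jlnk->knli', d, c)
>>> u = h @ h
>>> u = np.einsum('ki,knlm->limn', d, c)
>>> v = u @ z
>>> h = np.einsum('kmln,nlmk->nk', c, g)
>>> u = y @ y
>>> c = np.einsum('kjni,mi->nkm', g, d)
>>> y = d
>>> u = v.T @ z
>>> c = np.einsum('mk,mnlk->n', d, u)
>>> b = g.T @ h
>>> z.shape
(2, 3)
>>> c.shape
(13,)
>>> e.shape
(3, 19, 13)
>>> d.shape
(3, 3)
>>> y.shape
(3, 3)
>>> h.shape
(13, 3)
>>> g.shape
(13, 2, 2, 3)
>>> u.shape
(3, 13, 3, 3)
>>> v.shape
(2, 3, 13, 3)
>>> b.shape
(3, 2, 2, 3)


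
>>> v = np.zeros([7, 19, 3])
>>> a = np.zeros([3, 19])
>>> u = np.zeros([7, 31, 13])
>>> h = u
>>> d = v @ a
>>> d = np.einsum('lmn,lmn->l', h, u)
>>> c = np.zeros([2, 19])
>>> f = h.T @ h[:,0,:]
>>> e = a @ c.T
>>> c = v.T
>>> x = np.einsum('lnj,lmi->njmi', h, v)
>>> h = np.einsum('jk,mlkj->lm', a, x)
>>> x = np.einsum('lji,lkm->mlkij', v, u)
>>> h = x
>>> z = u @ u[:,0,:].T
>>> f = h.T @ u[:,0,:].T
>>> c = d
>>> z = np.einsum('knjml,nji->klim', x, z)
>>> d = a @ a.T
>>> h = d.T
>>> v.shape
(7, 19, 3)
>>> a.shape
(3, 19)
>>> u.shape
(7, 31, 13)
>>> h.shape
(3, 3)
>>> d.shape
(3, 3)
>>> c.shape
(7,)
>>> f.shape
(19, 3, 31, 7, 7)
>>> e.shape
(3, 2)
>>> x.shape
(13, 7, 31, 3, 19)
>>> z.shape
(13, 19, 7, 3)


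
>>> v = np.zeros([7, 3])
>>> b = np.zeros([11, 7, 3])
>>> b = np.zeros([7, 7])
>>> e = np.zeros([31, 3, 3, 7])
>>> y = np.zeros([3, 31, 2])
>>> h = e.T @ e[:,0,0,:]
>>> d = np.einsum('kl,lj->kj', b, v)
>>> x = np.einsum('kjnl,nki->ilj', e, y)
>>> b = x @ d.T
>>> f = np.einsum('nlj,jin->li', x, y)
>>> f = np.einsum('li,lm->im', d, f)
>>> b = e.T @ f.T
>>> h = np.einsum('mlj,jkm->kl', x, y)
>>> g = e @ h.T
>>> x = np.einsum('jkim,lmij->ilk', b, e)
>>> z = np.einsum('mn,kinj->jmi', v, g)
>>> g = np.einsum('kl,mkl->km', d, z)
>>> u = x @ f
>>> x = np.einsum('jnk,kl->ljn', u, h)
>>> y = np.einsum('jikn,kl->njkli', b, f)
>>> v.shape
(7, 3)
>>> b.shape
(7, 3, 3, 3)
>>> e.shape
(31, 3, 3, 7)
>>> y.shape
(3, 7, 3, 31, 3)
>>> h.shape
(31, 7)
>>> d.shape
(7, 3)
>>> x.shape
(7, 3, 31)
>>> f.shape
(3, 31)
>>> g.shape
(7, 31)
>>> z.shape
(31, 7, 3)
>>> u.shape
(3, 31, 31)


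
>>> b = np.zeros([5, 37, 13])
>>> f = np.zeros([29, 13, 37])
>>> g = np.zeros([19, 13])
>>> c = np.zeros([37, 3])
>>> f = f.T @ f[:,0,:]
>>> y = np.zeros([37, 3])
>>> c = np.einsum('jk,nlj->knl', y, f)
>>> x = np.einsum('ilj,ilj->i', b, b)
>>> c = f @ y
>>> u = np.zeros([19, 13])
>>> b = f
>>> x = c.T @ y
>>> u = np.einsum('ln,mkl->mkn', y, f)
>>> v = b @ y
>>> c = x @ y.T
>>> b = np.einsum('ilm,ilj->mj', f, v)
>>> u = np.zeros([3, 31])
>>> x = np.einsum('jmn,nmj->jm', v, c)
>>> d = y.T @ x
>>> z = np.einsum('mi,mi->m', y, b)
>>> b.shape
(37, 3)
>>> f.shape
(37, 13, 37)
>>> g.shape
(19, 13)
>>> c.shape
(3, 13, 37)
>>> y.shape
(37, 3)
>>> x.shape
(37, 13)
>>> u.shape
(3, 31)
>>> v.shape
(37, 13, 3)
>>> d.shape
(3, 13)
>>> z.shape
(37,)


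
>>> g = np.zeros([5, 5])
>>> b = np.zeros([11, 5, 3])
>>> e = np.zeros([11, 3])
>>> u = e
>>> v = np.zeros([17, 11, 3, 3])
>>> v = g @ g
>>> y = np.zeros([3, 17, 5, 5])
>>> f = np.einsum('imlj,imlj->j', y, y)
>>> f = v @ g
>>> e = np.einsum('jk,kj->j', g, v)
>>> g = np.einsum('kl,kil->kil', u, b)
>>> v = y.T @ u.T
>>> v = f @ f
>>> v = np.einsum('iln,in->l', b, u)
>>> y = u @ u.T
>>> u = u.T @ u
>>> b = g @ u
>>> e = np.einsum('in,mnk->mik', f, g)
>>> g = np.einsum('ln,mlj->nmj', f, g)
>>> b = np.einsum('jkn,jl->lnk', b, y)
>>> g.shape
(5, 11, 3)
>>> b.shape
(11, 3, 5)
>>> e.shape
(11, 5, 3)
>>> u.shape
(3, 3)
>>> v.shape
(5,)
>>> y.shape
(11, 11)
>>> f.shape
(5, 5)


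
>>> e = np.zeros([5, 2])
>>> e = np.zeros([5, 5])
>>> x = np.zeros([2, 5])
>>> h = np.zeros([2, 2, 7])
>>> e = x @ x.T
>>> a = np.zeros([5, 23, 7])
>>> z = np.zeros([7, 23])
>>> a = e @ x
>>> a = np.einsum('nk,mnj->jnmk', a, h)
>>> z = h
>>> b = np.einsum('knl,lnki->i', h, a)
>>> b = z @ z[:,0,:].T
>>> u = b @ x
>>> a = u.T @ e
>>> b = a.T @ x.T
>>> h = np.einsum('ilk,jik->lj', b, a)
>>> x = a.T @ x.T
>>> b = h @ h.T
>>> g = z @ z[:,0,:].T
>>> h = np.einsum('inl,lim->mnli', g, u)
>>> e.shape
(2, 2)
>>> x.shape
(2, 2, 2)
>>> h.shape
(5, 2, 2, 2)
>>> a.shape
(5, 2, 2)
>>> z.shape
(2, 2, 7)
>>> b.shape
(2, 2)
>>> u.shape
(2, 2, 5)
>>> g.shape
(2, 2, 2)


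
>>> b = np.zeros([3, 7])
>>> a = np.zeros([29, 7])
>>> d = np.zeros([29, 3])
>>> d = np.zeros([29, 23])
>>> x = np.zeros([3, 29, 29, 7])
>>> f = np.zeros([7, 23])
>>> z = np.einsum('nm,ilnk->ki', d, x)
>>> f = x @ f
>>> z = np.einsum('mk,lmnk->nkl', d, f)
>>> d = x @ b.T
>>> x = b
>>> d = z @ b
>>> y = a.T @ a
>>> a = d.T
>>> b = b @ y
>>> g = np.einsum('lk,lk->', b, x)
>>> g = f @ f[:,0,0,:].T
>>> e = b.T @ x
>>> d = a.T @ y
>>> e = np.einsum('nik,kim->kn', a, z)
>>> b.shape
(3, 7)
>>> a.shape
(7, 23, 29)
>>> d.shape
(29, 23, 7)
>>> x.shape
(3, 7)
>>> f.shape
(3, 29, 29, 23)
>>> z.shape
(29, 23, 3)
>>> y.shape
(7, 7)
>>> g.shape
(3, 29, 29, 3)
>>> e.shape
(29, 7)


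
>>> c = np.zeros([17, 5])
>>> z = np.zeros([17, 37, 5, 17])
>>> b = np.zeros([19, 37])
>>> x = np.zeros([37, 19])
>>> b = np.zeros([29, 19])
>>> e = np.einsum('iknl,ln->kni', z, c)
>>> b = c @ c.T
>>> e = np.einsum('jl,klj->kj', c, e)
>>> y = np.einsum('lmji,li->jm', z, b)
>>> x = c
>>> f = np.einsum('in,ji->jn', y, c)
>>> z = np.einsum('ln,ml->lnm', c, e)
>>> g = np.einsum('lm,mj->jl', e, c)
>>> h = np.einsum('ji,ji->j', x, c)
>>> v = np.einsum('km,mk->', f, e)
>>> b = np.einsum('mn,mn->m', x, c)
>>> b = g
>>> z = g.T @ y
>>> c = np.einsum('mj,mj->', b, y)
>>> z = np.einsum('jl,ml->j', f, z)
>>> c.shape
()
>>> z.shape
(17,)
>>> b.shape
(5, 37)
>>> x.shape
(17, 5)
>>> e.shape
(37, 17)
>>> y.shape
(5, 37)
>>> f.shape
(17, 37)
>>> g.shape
(5, 37)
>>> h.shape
(17,)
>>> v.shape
()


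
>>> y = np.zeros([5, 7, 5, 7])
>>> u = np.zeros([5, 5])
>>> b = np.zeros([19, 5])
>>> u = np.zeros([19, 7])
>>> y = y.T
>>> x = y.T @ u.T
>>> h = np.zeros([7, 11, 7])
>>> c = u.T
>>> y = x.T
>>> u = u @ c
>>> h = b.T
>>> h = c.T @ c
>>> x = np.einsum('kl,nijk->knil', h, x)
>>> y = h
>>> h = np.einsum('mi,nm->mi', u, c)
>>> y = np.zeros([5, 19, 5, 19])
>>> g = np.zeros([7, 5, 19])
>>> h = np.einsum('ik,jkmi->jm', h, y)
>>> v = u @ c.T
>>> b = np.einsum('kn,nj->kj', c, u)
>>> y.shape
(5, 19, 5, 19)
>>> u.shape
(19, 19)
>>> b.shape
(7, 19)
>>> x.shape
(19, 5, 7, 19)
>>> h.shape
(5, 5)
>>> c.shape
(7, 19)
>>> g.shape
(7, 5, 19)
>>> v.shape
(19, 7)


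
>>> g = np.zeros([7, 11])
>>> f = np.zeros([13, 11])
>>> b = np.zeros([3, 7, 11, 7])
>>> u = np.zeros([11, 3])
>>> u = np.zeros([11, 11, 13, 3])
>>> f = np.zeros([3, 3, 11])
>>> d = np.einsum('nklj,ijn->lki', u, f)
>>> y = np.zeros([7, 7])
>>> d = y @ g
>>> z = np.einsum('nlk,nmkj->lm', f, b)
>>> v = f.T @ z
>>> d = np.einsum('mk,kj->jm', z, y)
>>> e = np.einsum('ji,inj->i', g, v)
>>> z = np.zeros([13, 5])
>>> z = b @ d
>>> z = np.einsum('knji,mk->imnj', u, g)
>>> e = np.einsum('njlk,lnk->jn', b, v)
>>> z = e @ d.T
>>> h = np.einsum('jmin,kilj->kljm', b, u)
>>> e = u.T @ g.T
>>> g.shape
(7, 11)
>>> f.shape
(3, 3, 11)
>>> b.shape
(3, 7, 11, 7)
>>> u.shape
(11, 11, 13, 3)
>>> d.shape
(7, 3)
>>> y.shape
(7, 7)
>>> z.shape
(7, 7)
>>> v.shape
(11, 3, 7)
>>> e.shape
(3, 13, 11, 7)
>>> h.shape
(11, 13, 3, 7)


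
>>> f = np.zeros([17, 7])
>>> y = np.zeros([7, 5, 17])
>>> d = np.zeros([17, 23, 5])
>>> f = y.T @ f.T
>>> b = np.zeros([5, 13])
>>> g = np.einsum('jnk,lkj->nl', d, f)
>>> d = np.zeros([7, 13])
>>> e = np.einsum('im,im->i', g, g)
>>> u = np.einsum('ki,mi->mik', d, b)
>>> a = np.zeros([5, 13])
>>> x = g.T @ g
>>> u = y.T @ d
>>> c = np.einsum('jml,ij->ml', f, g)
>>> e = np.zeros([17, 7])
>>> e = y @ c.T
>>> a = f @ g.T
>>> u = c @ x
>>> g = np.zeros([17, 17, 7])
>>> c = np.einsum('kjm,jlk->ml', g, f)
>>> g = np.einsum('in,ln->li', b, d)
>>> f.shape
(17, 5, 17)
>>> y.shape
(7, 5, 17)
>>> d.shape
(7, 13)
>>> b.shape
(5, 13)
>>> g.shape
(7, 5)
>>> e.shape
(7, 5, 5)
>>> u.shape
(5, 17)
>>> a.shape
(17, 5, 23)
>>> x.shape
(17, 17)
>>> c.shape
(7, 5)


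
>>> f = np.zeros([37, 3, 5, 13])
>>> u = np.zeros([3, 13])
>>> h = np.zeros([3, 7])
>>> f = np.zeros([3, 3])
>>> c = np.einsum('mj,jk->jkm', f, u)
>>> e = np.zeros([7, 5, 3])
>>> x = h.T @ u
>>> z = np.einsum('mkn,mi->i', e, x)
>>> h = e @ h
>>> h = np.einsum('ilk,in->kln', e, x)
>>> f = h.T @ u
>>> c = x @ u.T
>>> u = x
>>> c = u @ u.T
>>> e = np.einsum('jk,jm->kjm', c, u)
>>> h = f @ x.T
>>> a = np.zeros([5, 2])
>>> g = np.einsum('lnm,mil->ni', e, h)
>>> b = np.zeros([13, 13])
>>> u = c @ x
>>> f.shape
(13, 5, 13)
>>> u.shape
(7, 13)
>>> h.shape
(13, 5, 7)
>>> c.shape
(7, 7)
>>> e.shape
(7, 7, 13)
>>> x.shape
(7, 13)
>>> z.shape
(13,)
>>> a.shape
(5, 2)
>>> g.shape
(7, 5)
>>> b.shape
(13, 13)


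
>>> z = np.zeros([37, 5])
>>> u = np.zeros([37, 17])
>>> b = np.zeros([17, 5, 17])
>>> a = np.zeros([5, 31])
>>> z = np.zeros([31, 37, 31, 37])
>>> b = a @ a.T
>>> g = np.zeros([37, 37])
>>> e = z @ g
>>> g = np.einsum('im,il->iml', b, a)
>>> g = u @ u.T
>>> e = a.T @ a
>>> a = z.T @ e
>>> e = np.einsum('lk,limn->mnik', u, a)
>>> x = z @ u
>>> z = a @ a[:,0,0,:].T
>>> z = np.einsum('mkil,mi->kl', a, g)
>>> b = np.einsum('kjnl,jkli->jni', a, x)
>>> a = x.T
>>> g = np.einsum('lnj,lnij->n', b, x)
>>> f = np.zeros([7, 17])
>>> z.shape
(31, 31)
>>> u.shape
(37, 17)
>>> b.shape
(31, 37, 17)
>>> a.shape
(17, 31, 37, 31)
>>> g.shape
(37,)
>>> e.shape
(37, 31, 31, 17)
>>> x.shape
(31, 37, 31, 17)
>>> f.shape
(7, 17)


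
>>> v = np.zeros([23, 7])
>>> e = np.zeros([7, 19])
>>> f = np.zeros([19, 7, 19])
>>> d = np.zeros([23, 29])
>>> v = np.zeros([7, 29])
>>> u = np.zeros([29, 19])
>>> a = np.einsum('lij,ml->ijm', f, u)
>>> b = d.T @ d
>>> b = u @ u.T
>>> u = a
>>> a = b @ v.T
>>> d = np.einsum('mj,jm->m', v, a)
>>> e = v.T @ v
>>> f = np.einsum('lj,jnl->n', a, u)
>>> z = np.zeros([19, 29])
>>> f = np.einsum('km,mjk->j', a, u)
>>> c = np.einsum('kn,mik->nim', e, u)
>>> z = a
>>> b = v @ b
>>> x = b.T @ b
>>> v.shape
(7, 29)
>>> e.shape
(29, 29)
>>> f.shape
(19,)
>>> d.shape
(7,)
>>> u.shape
(7, 19, 29)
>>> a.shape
(29, 7)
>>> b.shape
(7, 29)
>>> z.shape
(29, 7)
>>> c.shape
(29, 19, 7)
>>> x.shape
(29, 29)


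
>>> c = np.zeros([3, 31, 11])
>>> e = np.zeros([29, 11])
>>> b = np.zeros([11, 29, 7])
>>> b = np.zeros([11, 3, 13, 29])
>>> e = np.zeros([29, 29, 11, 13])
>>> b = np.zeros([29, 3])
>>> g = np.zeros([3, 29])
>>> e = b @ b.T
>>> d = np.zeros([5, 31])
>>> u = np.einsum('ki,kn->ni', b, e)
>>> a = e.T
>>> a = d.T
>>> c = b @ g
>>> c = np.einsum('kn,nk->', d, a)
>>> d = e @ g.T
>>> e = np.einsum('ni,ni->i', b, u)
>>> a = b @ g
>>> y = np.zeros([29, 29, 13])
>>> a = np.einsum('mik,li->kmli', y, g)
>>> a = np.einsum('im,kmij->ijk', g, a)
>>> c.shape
()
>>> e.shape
(3,)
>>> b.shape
(29, 3)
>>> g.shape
(3, 29)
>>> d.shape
(29, 3)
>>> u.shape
(29, 3)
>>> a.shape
(3, 29, 13)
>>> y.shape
(29, 29, 13)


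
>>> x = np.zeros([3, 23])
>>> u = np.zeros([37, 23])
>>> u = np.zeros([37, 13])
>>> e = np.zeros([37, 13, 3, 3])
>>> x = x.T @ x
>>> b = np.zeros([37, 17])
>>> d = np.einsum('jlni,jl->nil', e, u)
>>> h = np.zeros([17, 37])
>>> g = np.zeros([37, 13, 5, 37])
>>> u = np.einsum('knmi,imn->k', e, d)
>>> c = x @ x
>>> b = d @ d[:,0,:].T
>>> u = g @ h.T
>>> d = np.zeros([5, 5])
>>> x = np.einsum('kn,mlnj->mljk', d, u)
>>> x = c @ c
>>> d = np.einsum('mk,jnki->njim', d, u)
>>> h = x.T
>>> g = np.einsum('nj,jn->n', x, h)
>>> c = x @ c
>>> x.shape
(23, 23)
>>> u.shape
(37, 13, 5, 17)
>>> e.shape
(37, 13, 3, 3)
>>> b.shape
(3, 3, 3)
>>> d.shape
(13, 37, 17, 5)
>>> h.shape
(23, 23)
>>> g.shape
(23,)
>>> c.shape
(23, 23)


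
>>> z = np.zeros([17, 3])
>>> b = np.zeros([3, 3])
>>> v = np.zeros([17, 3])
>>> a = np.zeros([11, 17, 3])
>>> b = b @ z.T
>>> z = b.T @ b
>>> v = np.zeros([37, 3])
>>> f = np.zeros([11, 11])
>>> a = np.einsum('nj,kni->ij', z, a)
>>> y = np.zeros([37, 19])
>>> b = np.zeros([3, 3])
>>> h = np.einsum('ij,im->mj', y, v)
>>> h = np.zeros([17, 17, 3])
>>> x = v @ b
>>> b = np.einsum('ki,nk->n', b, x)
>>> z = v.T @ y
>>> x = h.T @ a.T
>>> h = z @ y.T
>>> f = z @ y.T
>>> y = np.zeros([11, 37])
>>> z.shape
(3, 19)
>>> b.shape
(37,)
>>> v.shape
(37, 3)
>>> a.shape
(3, 17)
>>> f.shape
(3, 37)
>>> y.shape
(11, 37)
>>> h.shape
(3, 37)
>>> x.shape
(3, 17, 3)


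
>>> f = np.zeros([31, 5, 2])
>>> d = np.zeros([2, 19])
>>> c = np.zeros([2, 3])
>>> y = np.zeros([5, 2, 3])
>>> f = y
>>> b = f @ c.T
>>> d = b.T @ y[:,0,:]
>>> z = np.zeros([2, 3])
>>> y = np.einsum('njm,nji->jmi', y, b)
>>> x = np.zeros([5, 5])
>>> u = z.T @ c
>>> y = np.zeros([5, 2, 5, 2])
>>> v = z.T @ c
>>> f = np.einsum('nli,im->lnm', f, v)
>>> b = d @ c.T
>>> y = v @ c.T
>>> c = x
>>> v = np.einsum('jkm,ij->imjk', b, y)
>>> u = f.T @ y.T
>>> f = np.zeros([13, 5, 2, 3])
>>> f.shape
(13, 5, 2, 3)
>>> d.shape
(2, 2, 3)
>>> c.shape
(5, 5)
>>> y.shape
(3, 2)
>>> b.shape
(2, 2, 2)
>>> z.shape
(2, 3)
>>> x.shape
(5, 5)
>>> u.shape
(3, 5, 3)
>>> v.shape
(3, 2, 2, 2)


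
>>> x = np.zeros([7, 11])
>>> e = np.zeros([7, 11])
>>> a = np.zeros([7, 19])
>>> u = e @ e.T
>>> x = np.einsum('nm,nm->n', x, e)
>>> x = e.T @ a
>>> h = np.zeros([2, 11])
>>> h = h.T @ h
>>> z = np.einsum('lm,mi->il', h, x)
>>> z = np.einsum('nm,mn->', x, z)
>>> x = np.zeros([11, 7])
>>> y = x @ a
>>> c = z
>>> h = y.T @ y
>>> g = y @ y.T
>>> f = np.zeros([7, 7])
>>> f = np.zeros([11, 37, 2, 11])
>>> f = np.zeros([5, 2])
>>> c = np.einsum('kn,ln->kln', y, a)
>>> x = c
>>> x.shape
(11, 7, 19)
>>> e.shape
(7, 11)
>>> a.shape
(7, 19)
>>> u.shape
(7, 7)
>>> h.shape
(19, 19)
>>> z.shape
()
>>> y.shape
(11, 19)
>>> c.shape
(11, 7, 19)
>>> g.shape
(11, 11)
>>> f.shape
(5, 2)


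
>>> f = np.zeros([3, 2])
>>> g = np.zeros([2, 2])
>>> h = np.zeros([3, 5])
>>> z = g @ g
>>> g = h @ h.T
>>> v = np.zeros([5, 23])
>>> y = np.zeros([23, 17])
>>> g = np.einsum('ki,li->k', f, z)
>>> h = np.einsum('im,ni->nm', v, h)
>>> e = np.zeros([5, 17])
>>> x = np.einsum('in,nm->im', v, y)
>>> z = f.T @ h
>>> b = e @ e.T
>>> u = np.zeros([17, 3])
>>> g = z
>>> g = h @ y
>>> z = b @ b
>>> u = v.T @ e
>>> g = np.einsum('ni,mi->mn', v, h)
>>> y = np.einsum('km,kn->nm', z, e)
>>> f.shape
(3, 2)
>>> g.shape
(3, 5)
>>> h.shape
(3, 23)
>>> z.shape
(5, 5)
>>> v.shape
(5, 23)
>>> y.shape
(17, 5)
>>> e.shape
(5, 17)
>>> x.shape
(5, 17)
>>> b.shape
(5, 5)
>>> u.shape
(23, 17)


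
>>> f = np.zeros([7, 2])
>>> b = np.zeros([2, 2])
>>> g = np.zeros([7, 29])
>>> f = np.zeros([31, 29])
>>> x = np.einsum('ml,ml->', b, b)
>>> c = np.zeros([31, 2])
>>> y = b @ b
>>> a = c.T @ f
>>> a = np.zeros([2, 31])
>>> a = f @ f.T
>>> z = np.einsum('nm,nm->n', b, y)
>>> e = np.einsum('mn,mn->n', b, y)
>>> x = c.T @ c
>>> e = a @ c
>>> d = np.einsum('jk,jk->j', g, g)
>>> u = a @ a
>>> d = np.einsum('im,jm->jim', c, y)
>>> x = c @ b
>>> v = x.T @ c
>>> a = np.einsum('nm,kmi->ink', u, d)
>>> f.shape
(31, 29)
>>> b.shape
(2, 2)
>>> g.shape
(7, 29)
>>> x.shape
(31, 2)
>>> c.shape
(31, 2)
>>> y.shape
(2, 2)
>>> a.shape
(2, 31, 2)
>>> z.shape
(2,)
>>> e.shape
(31, 2)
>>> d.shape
(2, 31, 2)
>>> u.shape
(31, 31)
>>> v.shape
(2, 2)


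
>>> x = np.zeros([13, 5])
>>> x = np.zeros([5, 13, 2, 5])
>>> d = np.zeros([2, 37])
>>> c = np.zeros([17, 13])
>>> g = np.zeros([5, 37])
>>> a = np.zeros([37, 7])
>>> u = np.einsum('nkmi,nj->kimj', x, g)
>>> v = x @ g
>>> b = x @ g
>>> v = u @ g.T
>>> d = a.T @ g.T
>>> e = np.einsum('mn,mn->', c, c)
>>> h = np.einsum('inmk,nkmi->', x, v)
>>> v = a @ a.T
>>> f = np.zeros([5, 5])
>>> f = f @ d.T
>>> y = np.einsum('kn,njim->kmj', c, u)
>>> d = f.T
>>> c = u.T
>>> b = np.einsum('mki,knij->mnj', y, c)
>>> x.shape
(5, 13, 2, 5)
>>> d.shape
(7, 5)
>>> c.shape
(37, 2, 5, 13)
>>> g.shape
(5, 37)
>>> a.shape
(37, 7)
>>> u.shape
(13, 5, 2, 37)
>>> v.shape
(37, 37)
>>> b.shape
(17, 2, 13)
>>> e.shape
()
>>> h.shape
()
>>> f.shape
(5, 7)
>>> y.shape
(17, 37, 5)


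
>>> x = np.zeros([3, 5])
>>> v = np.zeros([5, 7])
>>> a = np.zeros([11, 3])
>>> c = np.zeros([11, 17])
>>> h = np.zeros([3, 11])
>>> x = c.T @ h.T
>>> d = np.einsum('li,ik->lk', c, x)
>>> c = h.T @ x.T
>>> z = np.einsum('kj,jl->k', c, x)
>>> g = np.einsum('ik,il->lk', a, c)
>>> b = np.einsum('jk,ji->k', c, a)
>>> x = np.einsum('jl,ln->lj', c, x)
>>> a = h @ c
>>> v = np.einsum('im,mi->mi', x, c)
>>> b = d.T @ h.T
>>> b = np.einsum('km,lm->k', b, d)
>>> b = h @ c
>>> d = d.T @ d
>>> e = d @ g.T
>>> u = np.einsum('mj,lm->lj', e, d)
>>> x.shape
(17, 11)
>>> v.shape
(11, 17)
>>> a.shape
(3, 17)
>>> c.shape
(11, 17)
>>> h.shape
(3, 11)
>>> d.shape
(3, 3)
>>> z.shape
(11,)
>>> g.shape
(17, 3)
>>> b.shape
(3, 17)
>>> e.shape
(3, 17)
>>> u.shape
(3, 17)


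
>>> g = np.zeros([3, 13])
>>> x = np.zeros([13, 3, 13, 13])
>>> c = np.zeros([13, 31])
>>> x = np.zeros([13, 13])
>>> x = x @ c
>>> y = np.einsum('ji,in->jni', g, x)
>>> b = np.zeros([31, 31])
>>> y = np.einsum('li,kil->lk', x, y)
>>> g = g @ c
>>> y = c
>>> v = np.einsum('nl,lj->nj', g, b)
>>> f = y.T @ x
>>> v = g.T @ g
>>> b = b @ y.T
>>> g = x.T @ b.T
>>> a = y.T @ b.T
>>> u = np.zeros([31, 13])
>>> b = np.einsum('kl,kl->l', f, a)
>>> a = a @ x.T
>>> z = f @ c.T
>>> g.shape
(31, 31)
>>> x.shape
(13, 31)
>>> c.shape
(13, 31)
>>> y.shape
(13, 31)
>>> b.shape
(31,)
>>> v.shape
(31, 31)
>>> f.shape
(31, 31)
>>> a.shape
(31, 13)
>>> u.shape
(31, 13)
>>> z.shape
(31, 13)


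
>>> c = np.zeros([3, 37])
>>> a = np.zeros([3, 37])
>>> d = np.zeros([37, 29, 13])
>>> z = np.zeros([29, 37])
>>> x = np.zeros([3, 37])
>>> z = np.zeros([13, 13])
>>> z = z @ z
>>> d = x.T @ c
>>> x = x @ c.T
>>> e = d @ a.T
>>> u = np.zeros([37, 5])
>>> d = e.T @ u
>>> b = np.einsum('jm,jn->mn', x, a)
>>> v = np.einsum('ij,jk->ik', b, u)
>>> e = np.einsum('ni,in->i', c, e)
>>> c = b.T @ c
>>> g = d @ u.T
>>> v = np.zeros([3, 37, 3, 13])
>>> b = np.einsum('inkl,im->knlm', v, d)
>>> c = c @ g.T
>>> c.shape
(37, 3)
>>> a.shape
(3, 37)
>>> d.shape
(3, 5)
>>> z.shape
(13, 13)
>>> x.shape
(3, 3)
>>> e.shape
(37,)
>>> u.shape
(37, 5)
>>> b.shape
(3, 37, 13, 5)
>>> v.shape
(3, 37, 3, 13)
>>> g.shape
(3, 37)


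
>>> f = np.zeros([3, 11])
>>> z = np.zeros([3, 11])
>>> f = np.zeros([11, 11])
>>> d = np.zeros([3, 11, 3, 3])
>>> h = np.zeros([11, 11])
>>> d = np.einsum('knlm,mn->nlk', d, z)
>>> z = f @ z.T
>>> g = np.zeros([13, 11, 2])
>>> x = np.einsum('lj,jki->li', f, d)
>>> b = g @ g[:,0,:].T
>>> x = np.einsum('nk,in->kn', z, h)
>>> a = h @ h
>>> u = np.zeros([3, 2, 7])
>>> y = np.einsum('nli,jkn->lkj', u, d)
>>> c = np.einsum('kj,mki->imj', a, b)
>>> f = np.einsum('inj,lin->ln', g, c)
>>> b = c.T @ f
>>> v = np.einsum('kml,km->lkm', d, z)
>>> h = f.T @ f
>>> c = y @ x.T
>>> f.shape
(13, 11)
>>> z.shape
(11, 3)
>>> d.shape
(11, 3, 3)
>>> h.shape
(11, 11)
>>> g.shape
(13, 11, 2)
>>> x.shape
(3, 11)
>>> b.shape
(11, 13, 11)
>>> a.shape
(11, 11)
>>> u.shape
(3, 2, 7)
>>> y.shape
(2, 3, 11)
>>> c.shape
(2, 3, 3)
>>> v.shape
(3, 11, 3)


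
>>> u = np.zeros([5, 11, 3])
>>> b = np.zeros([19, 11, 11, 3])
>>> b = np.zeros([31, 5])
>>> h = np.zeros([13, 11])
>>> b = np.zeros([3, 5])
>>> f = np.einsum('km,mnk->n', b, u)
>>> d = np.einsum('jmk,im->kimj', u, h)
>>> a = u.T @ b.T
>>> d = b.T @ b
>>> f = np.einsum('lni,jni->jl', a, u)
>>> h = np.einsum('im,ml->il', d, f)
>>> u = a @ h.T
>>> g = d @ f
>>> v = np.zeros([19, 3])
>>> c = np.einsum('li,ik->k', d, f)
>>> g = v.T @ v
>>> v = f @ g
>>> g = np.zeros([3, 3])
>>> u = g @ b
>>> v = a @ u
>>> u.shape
(3, 5)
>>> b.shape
(3, 5)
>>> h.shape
(5, 3)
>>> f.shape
(5, 3)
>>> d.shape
(5, 5)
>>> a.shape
(3, 11, 3)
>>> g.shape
(3, 3)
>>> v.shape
(3, 11, 5)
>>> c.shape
(3,)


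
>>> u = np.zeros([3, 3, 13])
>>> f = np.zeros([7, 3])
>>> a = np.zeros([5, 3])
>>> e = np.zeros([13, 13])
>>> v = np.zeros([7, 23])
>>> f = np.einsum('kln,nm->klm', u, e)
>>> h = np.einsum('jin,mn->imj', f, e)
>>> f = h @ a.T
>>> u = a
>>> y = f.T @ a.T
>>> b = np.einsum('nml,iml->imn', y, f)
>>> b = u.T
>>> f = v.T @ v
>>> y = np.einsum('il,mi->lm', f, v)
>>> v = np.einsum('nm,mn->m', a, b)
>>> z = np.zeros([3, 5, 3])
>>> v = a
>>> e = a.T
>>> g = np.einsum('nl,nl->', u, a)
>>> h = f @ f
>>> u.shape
(5, 3)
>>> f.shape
(23, 23)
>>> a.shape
(5, 3)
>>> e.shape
(3, 5)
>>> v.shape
(5, 3)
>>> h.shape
(23, 23)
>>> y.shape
(23, 7)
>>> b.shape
(3, 5)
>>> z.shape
(3, 5, 3)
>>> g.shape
()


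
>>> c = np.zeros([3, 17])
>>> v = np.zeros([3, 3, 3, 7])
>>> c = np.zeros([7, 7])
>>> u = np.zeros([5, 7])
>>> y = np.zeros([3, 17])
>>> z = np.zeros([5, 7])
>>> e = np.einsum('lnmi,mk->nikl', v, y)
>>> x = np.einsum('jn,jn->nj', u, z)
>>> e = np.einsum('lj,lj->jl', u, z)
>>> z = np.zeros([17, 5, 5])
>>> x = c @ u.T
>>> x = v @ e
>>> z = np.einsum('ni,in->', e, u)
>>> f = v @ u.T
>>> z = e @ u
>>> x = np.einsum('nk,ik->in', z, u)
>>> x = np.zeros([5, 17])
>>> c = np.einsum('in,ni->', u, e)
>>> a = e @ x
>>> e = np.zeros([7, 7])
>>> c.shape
()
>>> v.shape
(3, 3, 3, 7)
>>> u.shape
(5, 7)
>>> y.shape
(3, 17)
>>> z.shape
(7, 7)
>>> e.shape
(7, 7)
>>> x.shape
(5, 17)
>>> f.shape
(3, 3, 3, 5)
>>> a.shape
(7, 17)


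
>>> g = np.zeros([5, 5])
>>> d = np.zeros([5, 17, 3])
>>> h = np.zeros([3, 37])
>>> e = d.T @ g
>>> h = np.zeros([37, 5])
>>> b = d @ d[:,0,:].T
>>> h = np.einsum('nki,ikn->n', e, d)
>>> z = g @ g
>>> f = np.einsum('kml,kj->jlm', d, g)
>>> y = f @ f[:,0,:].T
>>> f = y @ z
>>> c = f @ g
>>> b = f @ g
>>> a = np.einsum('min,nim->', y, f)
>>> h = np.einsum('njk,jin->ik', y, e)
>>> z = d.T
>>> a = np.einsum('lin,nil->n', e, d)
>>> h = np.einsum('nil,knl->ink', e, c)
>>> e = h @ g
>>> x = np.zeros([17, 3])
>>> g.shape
(5, 5)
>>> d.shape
(5, 17, 3)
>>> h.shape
(17, 3, 5)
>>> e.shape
(17, 3, 5)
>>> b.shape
(5, 3, 5)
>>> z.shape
(3, 17, 5)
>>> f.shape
(5, 3, 5)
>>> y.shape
(5, 3, 5)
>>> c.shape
(5, 3, 5)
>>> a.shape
(5,)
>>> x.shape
(17, 3)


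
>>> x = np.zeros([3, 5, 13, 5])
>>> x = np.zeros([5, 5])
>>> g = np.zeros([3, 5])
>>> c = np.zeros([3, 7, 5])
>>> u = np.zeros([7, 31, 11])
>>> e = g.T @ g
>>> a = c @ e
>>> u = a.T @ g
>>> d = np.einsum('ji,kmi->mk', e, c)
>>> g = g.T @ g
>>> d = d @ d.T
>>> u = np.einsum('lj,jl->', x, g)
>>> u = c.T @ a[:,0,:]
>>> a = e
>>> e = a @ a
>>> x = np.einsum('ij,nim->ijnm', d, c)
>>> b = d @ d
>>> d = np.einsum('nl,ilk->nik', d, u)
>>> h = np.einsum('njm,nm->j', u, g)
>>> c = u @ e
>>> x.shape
(7, 7, 3, 5)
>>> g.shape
(5, 5)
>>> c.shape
(5, 7, 5)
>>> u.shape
(5, 7, 5)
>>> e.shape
(5, 5)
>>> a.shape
(5, 5)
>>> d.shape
(7, 5, 5)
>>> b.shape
(7, 7)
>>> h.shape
(7,)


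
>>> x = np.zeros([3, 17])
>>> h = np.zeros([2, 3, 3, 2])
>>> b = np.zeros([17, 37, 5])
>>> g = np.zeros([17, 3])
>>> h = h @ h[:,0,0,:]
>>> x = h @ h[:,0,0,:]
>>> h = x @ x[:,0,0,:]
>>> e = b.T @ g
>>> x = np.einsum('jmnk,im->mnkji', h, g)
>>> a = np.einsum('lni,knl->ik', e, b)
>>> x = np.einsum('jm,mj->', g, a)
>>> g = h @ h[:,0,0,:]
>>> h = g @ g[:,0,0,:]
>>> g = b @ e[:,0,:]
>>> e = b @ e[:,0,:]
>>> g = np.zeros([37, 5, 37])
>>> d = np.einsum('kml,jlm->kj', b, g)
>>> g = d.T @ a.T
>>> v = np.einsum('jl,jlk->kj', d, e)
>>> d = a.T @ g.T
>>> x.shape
()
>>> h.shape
(2, 3, 3, 2)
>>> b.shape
(17, 37, 5)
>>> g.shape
(37, 3)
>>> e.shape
(17, 37, 3)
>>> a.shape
(3, 17)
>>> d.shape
(17, 37)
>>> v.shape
(3, 17)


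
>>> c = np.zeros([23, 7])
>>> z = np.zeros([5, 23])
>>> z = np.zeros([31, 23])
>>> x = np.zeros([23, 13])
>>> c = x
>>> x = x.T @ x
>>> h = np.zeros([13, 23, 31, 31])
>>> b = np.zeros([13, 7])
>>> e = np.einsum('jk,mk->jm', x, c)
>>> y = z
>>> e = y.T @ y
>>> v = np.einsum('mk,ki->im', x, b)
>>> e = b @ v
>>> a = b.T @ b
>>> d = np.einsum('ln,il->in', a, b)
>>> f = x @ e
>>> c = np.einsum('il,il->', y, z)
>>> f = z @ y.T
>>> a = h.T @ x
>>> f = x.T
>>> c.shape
()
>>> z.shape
(31, 23)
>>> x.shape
(13, 13)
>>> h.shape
(13, 23, 31, 31)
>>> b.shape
(13, 7)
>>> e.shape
(13, 13)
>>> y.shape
(31, 23)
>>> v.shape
(7, 13)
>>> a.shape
(31, 31, 23, 13)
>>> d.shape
(13, 7)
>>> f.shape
(13, 13)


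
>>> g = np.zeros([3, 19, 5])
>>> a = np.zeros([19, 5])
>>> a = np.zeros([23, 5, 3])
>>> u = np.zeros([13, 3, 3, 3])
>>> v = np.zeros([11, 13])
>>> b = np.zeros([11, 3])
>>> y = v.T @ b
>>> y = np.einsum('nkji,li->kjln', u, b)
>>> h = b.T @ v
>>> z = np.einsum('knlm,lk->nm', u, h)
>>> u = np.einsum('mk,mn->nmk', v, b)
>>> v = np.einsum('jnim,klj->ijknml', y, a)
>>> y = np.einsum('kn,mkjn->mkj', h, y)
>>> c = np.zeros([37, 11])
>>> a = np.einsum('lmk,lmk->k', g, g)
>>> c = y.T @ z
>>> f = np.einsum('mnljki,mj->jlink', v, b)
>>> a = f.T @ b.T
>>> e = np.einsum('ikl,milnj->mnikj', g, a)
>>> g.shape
(3, 19, 5)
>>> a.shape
(13, 3, 5, 23, 11)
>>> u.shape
(3, 11, 13)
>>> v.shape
(11, 3, 23, 3, 13, 5)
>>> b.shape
(11, 3)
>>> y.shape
(3, 3, 11)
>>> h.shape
(3, 13)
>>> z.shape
(3, 3)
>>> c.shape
(11, 3, 3)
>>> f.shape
(3, 23, 5, 3, 13)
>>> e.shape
(13, 23, 3, 19, 11)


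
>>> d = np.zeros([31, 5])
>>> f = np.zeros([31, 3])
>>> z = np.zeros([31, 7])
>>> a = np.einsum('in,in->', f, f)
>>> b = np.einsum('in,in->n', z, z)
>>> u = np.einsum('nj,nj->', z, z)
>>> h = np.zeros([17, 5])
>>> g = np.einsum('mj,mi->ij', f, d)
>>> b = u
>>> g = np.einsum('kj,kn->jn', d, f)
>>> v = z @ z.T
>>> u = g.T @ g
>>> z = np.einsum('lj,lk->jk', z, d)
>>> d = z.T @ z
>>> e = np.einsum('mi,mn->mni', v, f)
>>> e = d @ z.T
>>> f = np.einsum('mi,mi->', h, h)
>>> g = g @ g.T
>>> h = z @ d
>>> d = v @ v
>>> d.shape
(31, 31)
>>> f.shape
()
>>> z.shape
(7, 5)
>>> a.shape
()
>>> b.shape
()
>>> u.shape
(3, 3)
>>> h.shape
(7, 5)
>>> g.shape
(5, 5)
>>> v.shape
(31, 31)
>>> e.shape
(5, 7)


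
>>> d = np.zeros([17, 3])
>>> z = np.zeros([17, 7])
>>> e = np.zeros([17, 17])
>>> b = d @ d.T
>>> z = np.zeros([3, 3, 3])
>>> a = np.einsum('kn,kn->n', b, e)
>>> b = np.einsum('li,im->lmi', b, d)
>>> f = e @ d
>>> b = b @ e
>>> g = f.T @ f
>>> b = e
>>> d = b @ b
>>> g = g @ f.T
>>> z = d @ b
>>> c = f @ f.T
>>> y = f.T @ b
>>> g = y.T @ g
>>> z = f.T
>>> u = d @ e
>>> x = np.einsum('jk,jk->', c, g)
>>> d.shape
(17, 17)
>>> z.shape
(3, 17)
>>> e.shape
(17, 17)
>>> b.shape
(17, 17)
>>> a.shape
(17,)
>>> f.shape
(17, 3)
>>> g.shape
(17, 17)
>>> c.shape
(17, 17)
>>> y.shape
(3, 17)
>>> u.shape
(17, 17)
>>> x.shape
()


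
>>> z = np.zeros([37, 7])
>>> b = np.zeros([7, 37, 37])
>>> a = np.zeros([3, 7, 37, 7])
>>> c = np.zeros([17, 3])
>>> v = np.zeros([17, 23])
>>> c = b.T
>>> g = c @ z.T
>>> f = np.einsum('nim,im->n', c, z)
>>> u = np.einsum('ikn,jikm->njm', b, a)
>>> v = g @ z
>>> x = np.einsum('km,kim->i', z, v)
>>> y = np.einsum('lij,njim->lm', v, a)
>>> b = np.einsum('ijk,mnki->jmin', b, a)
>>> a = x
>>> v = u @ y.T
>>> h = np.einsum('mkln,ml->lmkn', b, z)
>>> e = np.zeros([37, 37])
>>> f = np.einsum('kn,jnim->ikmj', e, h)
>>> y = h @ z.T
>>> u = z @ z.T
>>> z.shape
(37, 7)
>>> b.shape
(37, 3, 7, 7)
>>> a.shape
(37,)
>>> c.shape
(37, 37, 7)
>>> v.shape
(37, 3, 37)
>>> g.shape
(37, 37, 37)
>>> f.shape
(3, 37, 7, 7)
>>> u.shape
(37, 37)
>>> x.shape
(37,)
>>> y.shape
(7, 37, 3, 37)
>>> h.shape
(7, 37, 3, 7)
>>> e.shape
(37, 37)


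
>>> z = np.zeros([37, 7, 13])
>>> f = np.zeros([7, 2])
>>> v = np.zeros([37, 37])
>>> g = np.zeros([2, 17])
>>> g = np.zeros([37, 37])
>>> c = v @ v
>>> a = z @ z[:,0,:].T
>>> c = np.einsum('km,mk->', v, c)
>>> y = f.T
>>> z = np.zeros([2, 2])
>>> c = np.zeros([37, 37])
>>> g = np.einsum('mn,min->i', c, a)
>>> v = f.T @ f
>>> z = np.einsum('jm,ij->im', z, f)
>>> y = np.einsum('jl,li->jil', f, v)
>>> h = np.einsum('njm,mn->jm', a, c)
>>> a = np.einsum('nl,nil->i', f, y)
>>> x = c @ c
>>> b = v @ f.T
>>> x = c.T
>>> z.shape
(7, 2)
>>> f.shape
(7, 2)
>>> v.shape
(2, 2)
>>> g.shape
(7,)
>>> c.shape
(37, 37)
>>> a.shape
(2,)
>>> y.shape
(7, 2, 2)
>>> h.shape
(7, 37)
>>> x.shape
(37, 37)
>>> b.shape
(2, 7)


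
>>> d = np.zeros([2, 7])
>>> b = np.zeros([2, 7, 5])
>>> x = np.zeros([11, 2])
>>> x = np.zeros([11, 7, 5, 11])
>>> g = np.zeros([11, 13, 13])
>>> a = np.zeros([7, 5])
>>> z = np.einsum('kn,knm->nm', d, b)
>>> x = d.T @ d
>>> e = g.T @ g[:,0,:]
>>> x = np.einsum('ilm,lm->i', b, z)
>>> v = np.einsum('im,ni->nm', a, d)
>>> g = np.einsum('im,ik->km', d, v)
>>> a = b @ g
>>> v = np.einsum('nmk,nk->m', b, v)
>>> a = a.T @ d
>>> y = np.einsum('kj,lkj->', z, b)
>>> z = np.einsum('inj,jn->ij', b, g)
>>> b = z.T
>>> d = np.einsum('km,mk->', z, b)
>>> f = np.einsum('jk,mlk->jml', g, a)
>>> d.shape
()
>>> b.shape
(5, 2)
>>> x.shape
(2,)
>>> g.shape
(5, 7)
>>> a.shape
(7, 7, 7)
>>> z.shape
(2, 5)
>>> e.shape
(13, 13, 13)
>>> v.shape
(7,)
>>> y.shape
()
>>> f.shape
(5, 7, 7)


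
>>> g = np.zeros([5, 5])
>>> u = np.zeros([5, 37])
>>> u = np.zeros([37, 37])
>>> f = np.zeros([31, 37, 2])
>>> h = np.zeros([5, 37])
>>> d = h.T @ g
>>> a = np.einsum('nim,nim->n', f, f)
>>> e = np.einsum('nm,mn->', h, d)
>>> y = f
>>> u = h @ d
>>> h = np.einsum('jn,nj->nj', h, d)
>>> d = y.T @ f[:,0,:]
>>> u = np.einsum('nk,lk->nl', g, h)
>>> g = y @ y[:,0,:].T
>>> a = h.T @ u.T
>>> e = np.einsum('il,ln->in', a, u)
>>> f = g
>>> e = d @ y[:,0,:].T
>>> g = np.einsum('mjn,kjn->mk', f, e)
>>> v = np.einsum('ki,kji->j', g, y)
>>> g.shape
(31, 2)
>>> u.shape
(5, 37)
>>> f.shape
(31, 37, 31)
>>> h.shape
(37, 5)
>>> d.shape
(2, 37, 2)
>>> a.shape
(5, 5)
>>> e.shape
(2, 37, 31)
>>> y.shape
(31, 37, 2)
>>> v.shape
(37,)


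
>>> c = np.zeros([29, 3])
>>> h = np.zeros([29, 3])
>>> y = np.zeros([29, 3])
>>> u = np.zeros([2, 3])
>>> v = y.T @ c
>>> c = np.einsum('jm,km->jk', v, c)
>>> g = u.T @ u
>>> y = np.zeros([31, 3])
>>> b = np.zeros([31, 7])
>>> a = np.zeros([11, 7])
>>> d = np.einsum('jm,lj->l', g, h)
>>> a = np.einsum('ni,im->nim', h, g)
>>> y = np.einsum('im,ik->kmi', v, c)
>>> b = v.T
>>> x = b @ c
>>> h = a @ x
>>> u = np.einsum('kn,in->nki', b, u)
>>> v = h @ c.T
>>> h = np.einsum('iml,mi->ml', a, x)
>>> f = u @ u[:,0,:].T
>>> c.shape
(3, 29)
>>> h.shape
(3, 3)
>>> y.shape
(29, 3, 3)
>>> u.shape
(3, 3, 2)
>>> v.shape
(29, 3, 3)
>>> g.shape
(3, 3)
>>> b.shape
(3, 3)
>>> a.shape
(29, 3, 3)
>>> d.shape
(29,)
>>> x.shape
(3, 29)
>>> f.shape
(3, 3, 3)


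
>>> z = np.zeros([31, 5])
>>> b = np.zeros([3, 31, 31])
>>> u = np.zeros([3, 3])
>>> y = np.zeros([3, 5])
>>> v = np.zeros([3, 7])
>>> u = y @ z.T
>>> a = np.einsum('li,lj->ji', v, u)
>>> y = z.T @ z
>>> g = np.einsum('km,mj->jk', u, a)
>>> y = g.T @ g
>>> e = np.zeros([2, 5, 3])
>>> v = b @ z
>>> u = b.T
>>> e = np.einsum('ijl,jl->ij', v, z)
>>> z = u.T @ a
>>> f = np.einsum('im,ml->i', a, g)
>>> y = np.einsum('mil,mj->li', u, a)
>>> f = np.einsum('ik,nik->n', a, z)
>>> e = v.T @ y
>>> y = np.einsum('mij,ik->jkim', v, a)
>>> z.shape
(3, 31, 7)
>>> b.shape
(3, 31, 31)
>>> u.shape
(31, 31, 3)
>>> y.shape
(5, 7, 31, 3)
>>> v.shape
(3, 31, 5)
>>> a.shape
(31, 7)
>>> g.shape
(7, 3)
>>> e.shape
(5, 31, 31)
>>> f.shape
(3,)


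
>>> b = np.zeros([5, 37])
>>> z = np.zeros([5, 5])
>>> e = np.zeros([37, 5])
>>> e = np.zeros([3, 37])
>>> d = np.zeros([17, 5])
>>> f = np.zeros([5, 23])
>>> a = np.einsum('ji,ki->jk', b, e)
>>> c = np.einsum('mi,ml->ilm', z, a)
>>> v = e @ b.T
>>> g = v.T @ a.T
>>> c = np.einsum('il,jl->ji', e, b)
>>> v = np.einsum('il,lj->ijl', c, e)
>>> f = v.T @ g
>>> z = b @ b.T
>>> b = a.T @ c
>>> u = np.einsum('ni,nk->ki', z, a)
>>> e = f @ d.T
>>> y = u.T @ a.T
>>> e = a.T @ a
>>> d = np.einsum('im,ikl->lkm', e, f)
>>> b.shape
(3, 3)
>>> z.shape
(5, 5)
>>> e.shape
(3, 3)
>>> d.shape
(5, 37, 3)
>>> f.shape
(3, 37, 5)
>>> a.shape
(5, 3)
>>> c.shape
(5, 3)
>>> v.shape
(5, 37, 3)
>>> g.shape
(5, 5)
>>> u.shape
(3, 5)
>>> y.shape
(5, 5)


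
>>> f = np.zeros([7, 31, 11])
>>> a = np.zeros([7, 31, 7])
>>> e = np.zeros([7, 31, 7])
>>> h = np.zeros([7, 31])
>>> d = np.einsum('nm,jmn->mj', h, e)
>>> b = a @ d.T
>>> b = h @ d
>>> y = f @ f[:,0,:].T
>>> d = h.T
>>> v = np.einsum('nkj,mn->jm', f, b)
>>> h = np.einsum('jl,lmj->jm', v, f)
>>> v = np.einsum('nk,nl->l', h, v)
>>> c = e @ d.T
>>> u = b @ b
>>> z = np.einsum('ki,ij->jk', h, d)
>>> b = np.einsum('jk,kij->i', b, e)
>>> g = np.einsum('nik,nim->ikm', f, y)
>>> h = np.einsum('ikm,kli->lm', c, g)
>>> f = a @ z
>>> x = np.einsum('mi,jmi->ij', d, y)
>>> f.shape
(7, 31, 11)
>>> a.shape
(7, 31, 7)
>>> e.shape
(7, 31, 7)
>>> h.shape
(11, 31)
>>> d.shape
(31, 7)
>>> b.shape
(31,)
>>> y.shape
(7, 31, 7)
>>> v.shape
(7,)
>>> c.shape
(7, 31, 31)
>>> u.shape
(7, 7)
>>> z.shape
(7, 11)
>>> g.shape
(31, 11, 7)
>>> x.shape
(7, 7)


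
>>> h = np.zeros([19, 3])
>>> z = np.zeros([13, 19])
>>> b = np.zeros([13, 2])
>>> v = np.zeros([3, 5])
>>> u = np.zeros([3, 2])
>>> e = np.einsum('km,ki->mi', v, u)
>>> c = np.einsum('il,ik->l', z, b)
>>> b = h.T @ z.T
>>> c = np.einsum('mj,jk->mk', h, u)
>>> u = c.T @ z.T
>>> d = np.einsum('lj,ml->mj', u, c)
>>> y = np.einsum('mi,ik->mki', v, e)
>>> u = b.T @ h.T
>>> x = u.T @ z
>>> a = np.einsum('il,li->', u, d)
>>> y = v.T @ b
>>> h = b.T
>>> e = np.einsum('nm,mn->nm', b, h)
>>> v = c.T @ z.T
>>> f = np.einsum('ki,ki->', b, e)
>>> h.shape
(13, 3)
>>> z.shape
(13, 19)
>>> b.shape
(3, 13)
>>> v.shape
(2, 13)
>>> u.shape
(13, 19)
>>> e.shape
(3, 13)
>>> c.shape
(19, 2)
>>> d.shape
(19, 13)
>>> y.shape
(5, 13)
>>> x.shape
(19, 19)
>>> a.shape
()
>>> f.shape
()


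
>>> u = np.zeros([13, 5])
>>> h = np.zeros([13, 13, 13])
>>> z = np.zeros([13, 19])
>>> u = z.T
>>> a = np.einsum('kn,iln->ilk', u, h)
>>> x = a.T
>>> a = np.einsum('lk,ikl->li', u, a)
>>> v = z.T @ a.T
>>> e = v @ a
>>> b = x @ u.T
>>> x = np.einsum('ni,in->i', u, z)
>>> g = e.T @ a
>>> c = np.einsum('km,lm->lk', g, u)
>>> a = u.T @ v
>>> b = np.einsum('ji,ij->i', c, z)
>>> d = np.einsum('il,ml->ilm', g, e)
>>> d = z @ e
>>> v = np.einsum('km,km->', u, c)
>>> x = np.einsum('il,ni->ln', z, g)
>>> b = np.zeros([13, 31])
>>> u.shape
(19, 13)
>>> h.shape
(13, 13, 13)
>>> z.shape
(13, 19)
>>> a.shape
(13, 19)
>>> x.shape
(19, 13)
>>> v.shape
()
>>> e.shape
(19, 13)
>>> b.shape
(13, 31)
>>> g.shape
(13, 13)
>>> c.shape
(19, 13)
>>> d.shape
(13, 13)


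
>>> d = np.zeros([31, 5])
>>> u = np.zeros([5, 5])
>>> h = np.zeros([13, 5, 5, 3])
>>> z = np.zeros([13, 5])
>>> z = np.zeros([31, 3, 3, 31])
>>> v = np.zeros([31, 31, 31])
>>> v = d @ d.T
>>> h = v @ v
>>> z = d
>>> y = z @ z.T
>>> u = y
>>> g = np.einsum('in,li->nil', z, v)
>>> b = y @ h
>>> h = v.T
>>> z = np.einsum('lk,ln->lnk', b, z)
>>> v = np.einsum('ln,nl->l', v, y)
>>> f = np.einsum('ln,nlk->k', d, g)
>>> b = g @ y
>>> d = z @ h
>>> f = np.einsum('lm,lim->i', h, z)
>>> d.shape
(31, 5, 31)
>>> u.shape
(31, 31)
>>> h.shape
(31, 31)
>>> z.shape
(31, 5, 31)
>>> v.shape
(31,)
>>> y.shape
(31, 31)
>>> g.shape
(5, 31, 31)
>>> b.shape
(5, 31, 31)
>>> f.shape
(5,)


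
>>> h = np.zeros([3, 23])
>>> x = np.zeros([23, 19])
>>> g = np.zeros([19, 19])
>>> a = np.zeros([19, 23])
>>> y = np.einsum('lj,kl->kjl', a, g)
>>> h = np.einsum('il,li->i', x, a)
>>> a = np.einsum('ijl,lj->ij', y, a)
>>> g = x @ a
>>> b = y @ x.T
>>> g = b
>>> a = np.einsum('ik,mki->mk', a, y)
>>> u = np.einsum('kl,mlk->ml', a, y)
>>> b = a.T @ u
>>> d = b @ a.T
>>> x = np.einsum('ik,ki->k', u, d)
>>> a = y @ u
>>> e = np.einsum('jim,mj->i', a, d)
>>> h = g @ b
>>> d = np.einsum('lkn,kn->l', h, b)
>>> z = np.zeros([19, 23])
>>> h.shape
(19, 23, 23)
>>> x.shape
(23,)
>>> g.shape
(19, 23, 23)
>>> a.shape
(19, 23, 23)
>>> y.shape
(19, 23, 19)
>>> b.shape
(23, 23)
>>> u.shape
(19, 23)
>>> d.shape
(19,)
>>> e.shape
(23,)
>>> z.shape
(19, 23)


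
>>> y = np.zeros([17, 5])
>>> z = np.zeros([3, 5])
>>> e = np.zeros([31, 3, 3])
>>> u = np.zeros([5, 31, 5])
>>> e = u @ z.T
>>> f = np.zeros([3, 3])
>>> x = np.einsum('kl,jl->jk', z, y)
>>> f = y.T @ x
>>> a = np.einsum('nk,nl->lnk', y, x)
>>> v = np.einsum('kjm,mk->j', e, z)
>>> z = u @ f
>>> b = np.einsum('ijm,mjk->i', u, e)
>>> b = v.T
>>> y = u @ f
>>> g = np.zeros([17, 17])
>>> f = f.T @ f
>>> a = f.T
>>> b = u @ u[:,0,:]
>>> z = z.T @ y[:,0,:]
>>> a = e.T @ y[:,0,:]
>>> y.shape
(5, 31, 3)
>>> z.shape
(3, 31, 3)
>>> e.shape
(5, 31, 3)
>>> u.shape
(5, 31, 5)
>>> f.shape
(3, 3)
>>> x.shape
(17, 3)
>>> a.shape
(3, 31, 3)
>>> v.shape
(31,)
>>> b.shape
(5, 31, 5)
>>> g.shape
(17, 17)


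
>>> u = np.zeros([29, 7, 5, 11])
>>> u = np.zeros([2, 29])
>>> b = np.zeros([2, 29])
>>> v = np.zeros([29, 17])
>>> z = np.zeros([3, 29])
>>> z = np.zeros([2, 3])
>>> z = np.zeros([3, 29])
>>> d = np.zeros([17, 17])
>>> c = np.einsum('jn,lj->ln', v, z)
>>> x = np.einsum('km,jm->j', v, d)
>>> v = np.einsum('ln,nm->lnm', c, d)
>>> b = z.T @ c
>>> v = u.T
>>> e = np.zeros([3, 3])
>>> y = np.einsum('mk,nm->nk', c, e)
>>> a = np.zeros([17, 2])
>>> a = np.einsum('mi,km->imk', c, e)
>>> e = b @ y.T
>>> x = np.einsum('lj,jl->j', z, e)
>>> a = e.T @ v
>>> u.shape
(2, 29)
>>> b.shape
(29, 17)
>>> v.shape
(29, 2)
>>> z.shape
(3, 29)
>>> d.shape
(17, 17)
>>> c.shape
(3, 17)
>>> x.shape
(29,)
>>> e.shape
(29, 3)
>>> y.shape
(3, 17)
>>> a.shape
(3, 2)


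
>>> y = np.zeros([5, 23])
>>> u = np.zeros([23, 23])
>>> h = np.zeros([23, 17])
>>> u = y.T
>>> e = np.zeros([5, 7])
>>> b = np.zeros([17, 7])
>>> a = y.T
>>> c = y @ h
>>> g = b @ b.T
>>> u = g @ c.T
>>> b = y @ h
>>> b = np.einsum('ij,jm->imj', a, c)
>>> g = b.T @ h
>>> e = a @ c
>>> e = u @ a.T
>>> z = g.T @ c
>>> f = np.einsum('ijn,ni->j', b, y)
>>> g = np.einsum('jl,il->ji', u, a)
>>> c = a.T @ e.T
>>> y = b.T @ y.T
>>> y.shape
(5, 17, 5)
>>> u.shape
(17, 5)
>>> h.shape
(23, 17)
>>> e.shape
(17, 23)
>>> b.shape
(23, 17, 5)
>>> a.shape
(23, 5)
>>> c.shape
(5, 17)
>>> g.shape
(17, 23)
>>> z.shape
(17, 17, 17)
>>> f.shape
(17,)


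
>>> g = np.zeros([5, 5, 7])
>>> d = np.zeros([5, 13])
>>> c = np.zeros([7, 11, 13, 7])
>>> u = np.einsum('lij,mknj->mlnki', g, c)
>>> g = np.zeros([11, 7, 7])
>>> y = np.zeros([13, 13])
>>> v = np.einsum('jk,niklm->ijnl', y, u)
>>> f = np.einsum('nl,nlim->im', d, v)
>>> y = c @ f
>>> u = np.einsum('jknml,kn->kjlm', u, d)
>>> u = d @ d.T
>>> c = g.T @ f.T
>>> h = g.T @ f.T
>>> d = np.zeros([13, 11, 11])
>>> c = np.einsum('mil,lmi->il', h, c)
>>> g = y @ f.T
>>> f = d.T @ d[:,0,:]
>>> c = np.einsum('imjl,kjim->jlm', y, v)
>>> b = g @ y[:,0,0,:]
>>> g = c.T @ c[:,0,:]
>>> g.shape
(11, 11, 11)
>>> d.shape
(13, 11, 11)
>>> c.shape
(13, 11, 11)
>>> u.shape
(5, 5)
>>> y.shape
(7, 11, 13, 11)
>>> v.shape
(5, 13, 7, 11)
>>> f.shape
(11, 11, 11)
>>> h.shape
(7, 7, 7)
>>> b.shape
(7, 11, 13, 11)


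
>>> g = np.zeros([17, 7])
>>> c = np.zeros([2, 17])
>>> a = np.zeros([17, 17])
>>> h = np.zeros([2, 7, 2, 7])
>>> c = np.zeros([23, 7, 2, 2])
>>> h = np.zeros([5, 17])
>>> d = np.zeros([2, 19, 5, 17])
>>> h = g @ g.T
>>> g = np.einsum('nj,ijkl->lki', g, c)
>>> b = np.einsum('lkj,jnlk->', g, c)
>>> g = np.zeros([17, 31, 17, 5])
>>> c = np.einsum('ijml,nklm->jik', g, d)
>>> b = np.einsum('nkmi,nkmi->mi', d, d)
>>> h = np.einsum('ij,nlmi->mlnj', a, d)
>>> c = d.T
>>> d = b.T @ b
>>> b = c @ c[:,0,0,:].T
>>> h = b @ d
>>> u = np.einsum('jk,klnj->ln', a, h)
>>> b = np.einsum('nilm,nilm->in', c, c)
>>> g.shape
(17, 31, 17, 5)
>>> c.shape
(17, 5, 19, 2)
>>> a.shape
(17, 17)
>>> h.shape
(17, 5, 19, 17)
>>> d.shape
(17, 17)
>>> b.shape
(5, 17)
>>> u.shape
(5, 19)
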